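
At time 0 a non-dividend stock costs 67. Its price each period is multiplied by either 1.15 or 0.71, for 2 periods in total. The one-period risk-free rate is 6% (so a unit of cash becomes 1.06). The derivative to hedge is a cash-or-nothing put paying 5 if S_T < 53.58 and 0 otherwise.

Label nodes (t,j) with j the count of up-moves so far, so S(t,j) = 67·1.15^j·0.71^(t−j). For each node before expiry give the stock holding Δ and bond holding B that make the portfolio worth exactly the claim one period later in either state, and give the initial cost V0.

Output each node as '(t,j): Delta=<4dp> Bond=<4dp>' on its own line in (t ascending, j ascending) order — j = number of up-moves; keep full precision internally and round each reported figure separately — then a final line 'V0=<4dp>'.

Since d<R<u, set p* = (R−d)/(u−d) = 0.7955; price each node as the discounted p*-expectation of its children.
At expiry t=2: V(2,0)=5.0000, V(2,1)=0.0000, V(2,2)=0.0000
(1,0): S=47.5700. Δ = (V_up−V_dn)/(S_up−S_dn) = (0.0000−5.0000)/(54.7055−33.7747) = -0.2389. V = [p*·0.0000 + (1−p*)·5.0000]/1.06 = 0.9648. B = V − Δ·S = 12.3285.
(1,1): S=77.0500. Δ = (V_up−V_dn)/(S_up−S_dn) = (0.0000−0.0000)/(88.6075−54.7055) = 0.0000. V = [p*·0.0000 + (1−p*)·0.0000]/1.06 = 0.0000. B = V − Δ·S = 0.0000.
(0,0): S=67.0000. Δ = (V_up−V_dn)/(S_up−S_dn) = (0.0000−0.9648)/(77.0500−47.5700) = -0.0327. V = [p*·0.0000 + (1−p*)·0.9648]/1.06 = 0.1862. B = V − Δ·S = 2.3790.
Each (Δ,B) replicates both successor values, so the strategy is self-financing and V0 is arbitrage-free.

(0,0): Delta=-0.0327 Bond=2.3790
(1,0): Delta=-0.2389 Bond=12.3285
(1,1): Delta=0.0000 Bond=0.0000
V0=0.1862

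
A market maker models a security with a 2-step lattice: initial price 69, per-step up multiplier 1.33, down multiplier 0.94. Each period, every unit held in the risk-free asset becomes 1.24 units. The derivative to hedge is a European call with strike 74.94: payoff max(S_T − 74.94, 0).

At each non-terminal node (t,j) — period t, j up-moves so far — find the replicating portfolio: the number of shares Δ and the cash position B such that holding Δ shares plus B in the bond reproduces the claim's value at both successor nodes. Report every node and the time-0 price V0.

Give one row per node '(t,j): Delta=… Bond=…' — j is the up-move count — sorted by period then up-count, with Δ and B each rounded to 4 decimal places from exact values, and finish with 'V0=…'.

Under the risk-neutral measure, an up-move has probability p* = (R−d)/(u−d) = 0.7692 and values discount at R = 1.24.
Payoff layer (t=2): V(2,0)=0.0000, V(2,1)=11.3238, V(2,2)=47.1141
(1,0): S=64.8600. Δ = (V_up−V_dn)/(S_up−S_dn) = (11.3238−0.0000)/(86.2638−60.9684) = 0.4477. V = [p*·11.3238 + (1−p*)·0.0000]/1.24 = 7.0247. B = V − Δ·S = -22.0107.
(1,1): S=91.7700. Δ = (V_up−V_dn)/(S_up−S_dn) = (47.1141−11.3238)/(122.0541−86.2638) = 1.0000. V = [p*·47.1141 + (1−p*)·11.3238]/1.24 = 31.3345. B = V − Δ·S = -60.4355.
(0,0): S=69.0000. Δ = (V_up−V_dn)/(S_up−S_dn) = (31.3345−7.0247)/(91.7700−64.8600) = 0.9034. V = [p*·31.3345 + (1−p*)·7.0247]/1.24 = 20.7456. B = V − Δ·S = -41.5873.
Root portfolio cost Δ·69+B reproduces V0=20.7456.

(0,0): Delta=0.9034 Bond=-41.5873
(1,0): Delta=0.4477 Bond=-22.0107
(1,1): Delta=1.0000 Bond=-60.4355
V0=20.7456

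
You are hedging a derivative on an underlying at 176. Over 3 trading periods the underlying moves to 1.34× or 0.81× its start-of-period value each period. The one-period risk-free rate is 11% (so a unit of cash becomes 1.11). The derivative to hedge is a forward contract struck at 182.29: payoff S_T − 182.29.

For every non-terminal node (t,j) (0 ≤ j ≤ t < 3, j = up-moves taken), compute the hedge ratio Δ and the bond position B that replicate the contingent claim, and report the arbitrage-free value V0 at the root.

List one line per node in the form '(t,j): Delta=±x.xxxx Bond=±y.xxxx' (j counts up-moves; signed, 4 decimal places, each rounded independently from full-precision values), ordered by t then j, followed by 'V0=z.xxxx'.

(0,0): Delta=1.0000 Bond=-133.2889
(1,0): Delta=1.0000 Bond=-147.9507
(1,1): Delta=1.0000 Bond=-147.9507
(2,0): Delta=1.0000 Bond=-164.2252
(2,1): Delta=1.0000 Bond=-164.2252
(2,2): Delta=1.0000 Bond=-164.2252
V0=42.7111

The replicating-portfolio and risk-neutral prices coincide; use p* = (1.11−0.81)/(1.34−0.81) = 0.5660 for the latter.
Terminal values V(3,·): V(3,0)=-88.7564, V(3,1)=-27.5554, V(3,2)=73.6907, V(3,3)=241.1843
(2,0): S=115.4736. Δ = (V_up−V_dn)/(S_up−S_dn) = (-27.5554−-88.7564)/(154.7346−93.5336) = 1.0000. V = [p*·-27.5554 + (1−p*)·-88.7564]/1.11 = -48.7516. B = V − Δ·S = -164.2252.
(2,1): S=191.0304. Δ = (V_up−V_dn)/(S_up−S_dn) = (73.6907−-27.5554)/(255.9807−154.7346) = 1.0000. V = [p*·73.6907 + (1−p*)·-27.5554]/1.11 = 26.8052. B = V − Δ·S = -164.2252.
(2,2): S=316.0256. Δ = (V_up−V_dn)/(S_up−S_dn) = (241.1843−73.6907)/(423.4743−255.9807) = 1.0000. V = [p*·241.1843 + (1−p*)·73.6907]/1.11 = 151.8004. B = V − Δ·S = -164.2252.
(1,0): S=142.5600. Δ = (V_up−V_dn)/(S_up−S_dn) = (26.8052−-48.7516)/(191.0304−115.4736) = 1.0000. V = [p*·26.8052 + (1−p*)·-48.7516]/1.11 = -5.3907. B = V − Δ·S = -147.9507.
(1,1): S=235.8400. Δ = (V_up−V_dn)/(S_up−S_dn) = (151.8004−26.8052)/(316.0256−191.0304) = 1.0000. V = [p*·151.8004 + (1−p*)·26.8052]/1.11 = 87.8893. B = V − Δ·S = -147.9507.
(0,0): S=176.0000. Δ = (V_up−V_dn)/(S_up−S_dn) = (87.8893−-5.3907)/(235.8400−142.5600) = 1.0000. V = [p*·87.8893 + (1−p*)·-5.3907]/1.11 = 42.7111. B = V − Δ·S = -133.2889.
Each (Δ,B) replicates both successor values, so the strategy is self-financing and V0 is arbitrage-free.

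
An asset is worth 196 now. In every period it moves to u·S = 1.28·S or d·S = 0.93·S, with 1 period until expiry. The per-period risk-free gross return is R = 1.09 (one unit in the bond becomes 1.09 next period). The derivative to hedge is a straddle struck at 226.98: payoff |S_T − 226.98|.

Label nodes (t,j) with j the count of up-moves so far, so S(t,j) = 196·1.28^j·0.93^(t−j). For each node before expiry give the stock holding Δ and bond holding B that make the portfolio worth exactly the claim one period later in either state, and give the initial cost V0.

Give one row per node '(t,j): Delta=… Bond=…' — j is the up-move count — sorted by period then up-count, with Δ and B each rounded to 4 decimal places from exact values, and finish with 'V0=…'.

(0,0): Delta=-0.3032 Bond=91.7143
V0=32.2857

Under the risk-neutral measure, an up-move has probability p* = (R−d)/(u−d) = 0.4571 and values discount at R = 1.09.
Payoff layer (t=1): V(1,0)=44.7000, V(1,1)=23.9000
  t=0,j=0: stock 196.0000 → up 250.8800 (V=23.9000), down 182.2800 (V=44.7000). Price 32.2857; hedge Δ=-0.3032, bond B=91.7143.
Self-financing check: at every node Δ·S+B equals the discounted successor values.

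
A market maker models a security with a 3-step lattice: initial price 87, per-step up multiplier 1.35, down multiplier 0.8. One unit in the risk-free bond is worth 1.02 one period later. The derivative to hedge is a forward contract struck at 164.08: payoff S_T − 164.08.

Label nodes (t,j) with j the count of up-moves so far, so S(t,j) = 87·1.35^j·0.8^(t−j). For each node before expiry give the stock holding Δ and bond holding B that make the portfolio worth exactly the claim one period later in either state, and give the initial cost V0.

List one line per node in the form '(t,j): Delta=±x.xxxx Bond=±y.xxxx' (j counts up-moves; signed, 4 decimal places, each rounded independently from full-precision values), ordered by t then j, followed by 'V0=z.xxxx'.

(0,0): Delta=1.0000 Bond=-154.6162
(1,0): Delta=1.0000 Bond=-157.7086
(1,1): Delta=1.0000 Bond=-157.7086
(2,0): Delta=1.0000 Bond=-160.8627
(2,1): Delta=1.0000 Bond=-160.8627
(2,2): Delta=1.0000 Bond=-160.8627
V0=-67.6162

Under the risk-neutral measure, an up-move has probability p* = (R−d)/(u−d) = 0.4000 and values discount at R = 1.02.
At expiry t=3: V(3,0)=-119.5360, V(3,1)=-88.9120, V(3,2)=-37.2340, V(3,3)=49.9726
(2,0): S=55.6800. Δ = (V_up−V_dn)/(S_up−S_dn) = (-88.9120−-119.5360)/(75.1680−44.5440) = 1.0000. V = [p*·-88.9120 + (1−p*)·-119.5360]/1.02 = -105.1827. B = V − Δ·S = -160.8627.
(2,1): S=93.9600. Δ = (V_up−V_dn)/(S_up−S_dn) = (-37.2340−-88.9120)/(126.8460−75.1680) = 1.0000. V = [p*·-37.2340 + (1−p*)·-88.9120]/1.02 = -66.9027. B = V − Δ·S = -160.8627.
(2,2): S=158.5575. Δ = (V_up−V_dn)/(S_up−S_dn) = (49.9726−-37.2340)/(214.0526−126.8460) = 1.0000. V = [p*·49.9726 + (1−p*)·-37.2340]/1.02 = -2.3052. B = V − Δ·S = -160.8627.
(1,0): S=69.6000. Δ = (V_up−V_dn)/(S_up−S_dn) = (-66.9027−-105.1827)/(93.9600−55.6800) = 1.0000. V = [p*·-66.9027 + (1−p*)·-105.1827]/1.02 = -88.1086. B = V − Δ·S = -157.7086.
(1,1): S=117.4500. Δ = (V_up−V_dn)/(S_up−S_dn) = (-2.3052−-66.9027)/(158.5575−93.9600) = 1.0000. V = [p*·-2.3052 + (1−p*)·-66.9027]/1.02 = -40.2586. B = V − Δ·S = -157.7086.
(0,0): S=87.0000. Δ = (V_up−V_dn)/(S_up−S_dn) = (-40.2586−-88.1086)/(117.4500−69.6000) = 1.0000. V = [p*·-40.2586 + (1−p*)·-88.1086]/1.02 = -67.6162. B = V − Δ·S = -154.6162.
The time-0 hedge costs -67.6162, which is the no-arbitrage price.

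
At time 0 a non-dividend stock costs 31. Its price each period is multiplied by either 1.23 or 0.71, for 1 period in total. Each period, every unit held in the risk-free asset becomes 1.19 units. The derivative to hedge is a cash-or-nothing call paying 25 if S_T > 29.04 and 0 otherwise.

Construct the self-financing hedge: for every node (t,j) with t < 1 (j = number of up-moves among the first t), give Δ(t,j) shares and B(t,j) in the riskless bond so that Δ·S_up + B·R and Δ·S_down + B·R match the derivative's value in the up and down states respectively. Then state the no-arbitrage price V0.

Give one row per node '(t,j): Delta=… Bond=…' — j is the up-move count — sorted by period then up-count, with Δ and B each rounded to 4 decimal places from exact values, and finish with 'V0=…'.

(0,0): Delta=1.5509 Bond=-28.6846
V0=19.3924

Risk-neutral probability p* = (R−d)/(u−d) = (1.19−0.71)/(1.23−0.71) = 0.9231.
At expiry t=1: V(1,0)=0.0000, V(1,1)=25.0000
(0,0): S=31.0000. Δ = (V_up−V_dn)/(S_up−S_dn) = (25.0000−0.0000)/(38.1300−22.0100) = 1.5509. V = [p*·25.0000 + (1−p*)·0.0000]/1.19 = 19.3924. B = V − Δ·S = -28.6846.
Root portfolio cost Δ·31+B reproduces V0=19.3924.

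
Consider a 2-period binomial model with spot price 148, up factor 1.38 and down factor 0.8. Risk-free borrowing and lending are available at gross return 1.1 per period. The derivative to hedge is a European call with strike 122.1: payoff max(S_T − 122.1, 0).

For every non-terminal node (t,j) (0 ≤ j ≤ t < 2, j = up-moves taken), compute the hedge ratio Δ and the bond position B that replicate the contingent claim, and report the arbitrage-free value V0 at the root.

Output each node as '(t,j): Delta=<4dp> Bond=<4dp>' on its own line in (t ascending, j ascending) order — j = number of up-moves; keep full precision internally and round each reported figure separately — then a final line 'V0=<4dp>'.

Risk-neutral probability p* = (R−d)/(u−d) = (1.1−0.8)/(1.38−0.8) = 0.5172.
Terminal values V(2,·): V(2,0)=0.0000, V(2,1)=41.2920, V(2,2)=159.7512
Node (1,0) S=118.4000: V=(p*·41.2920+(1−p*)·0.0000)/1.1=19.4163; Δ=(41.2920−0.0000)/(163.3920−94.7200)=0.6013; B=V−Δ·S=-51.7768
Node (1,1) S=204.2400: V=(p*·159.7512+(1−p*)·41.2920)/1.1=93.2400; Δ=(159.7512−41.2920)/(281.8512−163.3920)=1.0000; B=V−Δ·S=-111.0000
Node (0,0) S=148.0000: V=(p*·93.2400+(1−p*)·19.4163)/1.1=52.3645; Δ=(93.2400−19.4163)/(204.2400−118.4000)=0.8600; B=V−Δ·S=-74.9177
Self-financing check: at every node Δ·S+B equals the discounted successor values.

(0,0): Delta=0.8600 Bond=-74.9177
(1,0): Delta=0.6013 Bond=-51.7768
(1,1): Delta=1.0000 Bond=-111.0000
V0=52.3645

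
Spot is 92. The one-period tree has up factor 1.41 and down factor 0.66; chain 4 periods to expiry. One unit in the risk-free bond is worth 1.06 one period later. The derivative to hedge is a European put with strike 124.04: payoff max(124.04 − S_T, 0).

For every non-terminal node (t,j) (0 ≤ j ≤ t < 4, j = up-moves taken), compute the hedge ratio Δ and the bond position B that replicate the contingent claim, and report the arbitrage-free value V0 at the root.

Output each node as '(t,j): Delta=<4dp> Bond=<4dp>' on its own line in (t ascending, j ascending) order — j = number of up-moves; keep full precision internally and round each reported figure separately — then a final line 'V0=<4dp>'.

(0,0): Delta=-0.4192 Bond=70.5300
(1,0): Delta=-0.7433 Bond=94.4427
(1,1): Delta=-0.2865 Bond=57.5410
(2,0): Delta=-1.0000 Bond=110.3952
(2,1): Delta=-0.6382 Bond=91.1091
(2,2): Delta=-0.1424 Bond=34.6424
(3,0): Delta=-1.0000 Bond=117.0189
(3,1): Delta=-1.0000 Bond=117.0189
(3,2): Delta=-0.4900 Bond=78.6877
(3,3): Delta=0.0000 Bond=0.0000
V0=31.9627

The replicating-portfolio and risk-neutral prices coincide; use p* = (1.06−0.66)/(1.41−0.66) = 0.5333 for the latter.
Terminal payoffs: V(4,0)=106.5832, V(4,1)=86.7460, V(4,2)=44.3665, V(4,3)=0.0000, V(4,4)=0.0000
  t=3,j=0: stock 26.4496 → up 37.2940 (V=86.7460), down 17.4568 (V=106.5832). Price 90.5692; hedge Δ=-1.0000, bond B=117.0189.
  t=3,j=1: stock 56.5060 → up 79.6735 (V=44.3665), down 37.2940 (V=86.7460). Price 60.5128; hedge Δ=-1.0000, bond B=117.0189.
  t=3,j=2: stock 120.7174 → up 170.2116 (V=0.0000), down 79.6735 (V=44.3665). Price 19.5324; hedge Δ=-0.4900, bond B=78.6877.
  t=3,j=3: stock 257.8963 → up 363.6338 (V=0.0000), down 170.2116 (V=0.0000). Price 0.0000; hedge Δ=0.0000, bond B=0.0000.
  t=2,j=0: stock 40.0752 → up 56.5060 (V=60.5128), down 26.4496 (V=90.5692). Price 70.3200; hedge Δ=-1.0000, bond B=110.3952.
  t=2,j=1: stock 85.6152 → up 120.7174 (V=19.5324), down 56.5060 (V=60.5128). Price 36.4685; hedge Δ=-0.6382, bond B=91.1091.
  t=2,j=2: stock 182.9052 → up 257.8963 (V=0.0000), down 120.7174 (V=19.5324). Price 8.5992; hedge Δ=-0.1424, bond B=34.6424.
  t=1,j=0: stock 60.7200 → up 85.6152 (V=36.4685), down 40.0752 (V=70.3200). Price 49.3074; hedge Δ=-0.7433, bond B=94.4427.
  t=1,j=1: stock 129.7200 → up 182.9052 (V=8.5992), down 85.6152 (V=36.4685). Price 20.3819; hedge Δ=-0.2865, bond B=57.5410.
  t=0,j=0: stock 92.0000 → up 129.7200 (V=20.3819), down 60.7200 (V=49.3074). Price 31.9627; hedge Δ=-0.4192, bond B=70.5300.
Root portfolio cost Δ·92+B reproduces V0=31.9627.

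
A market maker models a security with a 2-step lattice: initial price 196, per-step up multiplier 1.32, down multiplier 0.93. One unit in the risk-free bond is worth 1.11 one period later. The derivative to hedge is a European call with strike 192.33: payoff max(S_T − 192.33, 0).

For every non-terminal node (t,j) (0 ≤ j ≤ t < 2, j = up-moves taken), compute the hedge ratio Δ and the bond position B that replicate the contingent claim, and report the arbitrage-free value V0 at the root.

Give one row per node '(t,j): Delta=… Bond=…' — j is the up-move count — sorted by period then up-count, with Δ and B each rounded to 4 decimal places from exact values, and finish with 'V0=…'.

Since d<R<u, set p* = (R−d)/(u−d) = 0.4615; price each node as the discounted p*-expectation of its children.
Terminal values V(2,·): V(2,0)=0.0000, V(2,1)=48.2796, V(2,2)=149.1804
Node (1,0) S=182.2800: V=(p*·48.2796+(1−p*)·0.0000)/1.11=20.0747; Δ=(48.2796−0.0000)/(240.6096−169.5204)=0.6791; B=V−Δ·S=-103.7192
Node (1,1) S=258.7200: V=(p*·149.1804+(1−p*)·48.2796)/1.11=85.4497; Δ=(149.1804−48.2796)/(341.5104−240.6096)=1.0000; B=V−Δ·S=-173.2703
Node (0,0) S=196.0000: V=(p*·85.4497+(1−p*)·20.0747)/1.11=45.2683; Δ=(85.4497−20.0747)/(258.7200−182.2800)=0.8552; B=V−Δ·S=-122.3601
Self-financing check: at every node Δ·S+B equals the discounted successor values.

(0,0): Delta=0.8552 Bond=-122.3601
(1,0): Delta=0.6791 Bond=-103.7192
(1,1): Delta=1.0000 Bond=-173.2703
V0=45.2683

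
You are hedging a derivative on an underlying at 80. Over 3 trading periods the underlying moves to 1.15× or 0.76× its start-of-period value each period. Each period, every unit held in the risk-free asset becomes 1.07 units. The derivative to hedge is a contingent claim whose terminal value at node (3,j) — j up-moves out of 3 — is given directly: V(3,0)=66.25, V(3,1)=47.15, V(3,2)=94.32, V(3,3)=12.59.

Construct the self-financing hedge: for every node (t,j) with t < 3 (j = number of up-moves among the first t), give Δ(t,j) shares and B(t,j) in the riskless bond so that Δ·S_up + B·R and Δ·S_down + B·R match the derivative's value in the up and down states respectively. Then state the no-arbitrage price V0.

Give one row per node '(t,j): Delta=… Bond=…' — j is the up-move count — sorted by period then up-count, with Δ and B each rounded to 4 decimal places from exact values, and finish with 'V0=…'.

(0,0): Delta=-1.0375 Bond=122.4256
(1,0): Delta=1.3234 Bond=-12.5448
(1,1): Delta=-1.4401 Bond=168.0380
(2,0): Delta=-1.0599 Bond=96.7014
(2,1): Delta=1.7298 Bond=-41.8421
(2,2): Delta=-1.9808 Bond=236.9988
V0=39.4260

Under the risk-neutral measure, an up-move has probability p* = (R−d)/(u−d) = 0.7949 and values discount at R = 1.07.
Terminal payoffs: V(3,0)=66.2500, V(3,1)=47.1500, V(3,2)=94.3200, V(3,3)=12.5900
  t=2,j=0: stock 46.2080 → up 53.1392 (V=47.1500), down 35.1181 (V=66.2500). Price 47.7271; hedge Δ=-1.0599, bond B=96.7014.
  t=2,j=1: stock 69.9200 → up 80.4080 (V=94.3200), down 53.1392 (V=47.1500). Price 79.1066; hedge Δ=1.7298, bond B=-41.8421.
  t=2,j=2: stock 105.8000 → up 121.6700 (V=12.5900), down 80.4080 (V=94.3200). Price 27.4347; hedge Δ=-1.9808, bond B=236.9988.
  t=1,j=0: stock 60.8000 → up 69.9200 (V=79.1066), down 46.2080 (V=47.7271). Price 67.9157; hedge Δ=1.3234, bond B=-12.5448.
  t=1,j=1: stock 92.0000 → up 105.8000 (V=27.4347), down 69.9200 (V=79.1066). Price 35.5459; hedge Δ=-1.4401, bond B=168.0380.
  t=0,j=0: stock 80.0000 → up 92.0000 (V=35.5459), down 60.8000 (V=67.9157). Price 39.4260; hedge Δ=-1.0375, bond B=122.4256.
Root portfolio cost Δ·80+B reproduces V0=39.4260.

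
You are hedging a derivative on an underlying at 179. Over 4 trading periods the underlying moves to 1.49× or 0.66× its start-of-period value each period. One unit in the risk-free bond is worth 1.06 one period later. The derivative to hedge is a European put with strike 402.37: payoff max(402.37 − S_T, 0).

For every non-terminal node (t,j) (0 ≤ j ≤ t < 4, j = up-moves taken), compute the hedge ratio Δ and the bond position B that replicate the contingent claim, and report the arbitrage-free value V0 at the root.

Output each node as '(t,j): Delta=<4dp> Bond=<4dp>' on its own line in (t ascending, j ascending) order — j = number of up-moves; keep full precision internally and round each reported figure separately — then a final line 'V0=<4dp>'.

(0,0): Delta=-0.6964 Bond=284.8823
(1,0): Delta=-1.0000 Bond=337.8376
(1,1): Delta=-0.5519 Bond=263.4233
(2,0): Delta=-1.0000 Bond=358.1079
(2,1): Delta=-1.0000 Bond=358.1079
(2,2): Delta=-0.3385 Bond=194.4336
(3,0): Delta=-1.0000 Bond=379.5943
(3,1): Delta=-1.0000 Bond=379.5943
(3,2): Delta=-1.0000 Bond=379.5943
(3,3): Delta=-0.0235 Bond=19.5927
V0=160.2192

Since d<R<u, set p* = (R−d)/(u−d) = 0.4819; price each node as the discounted p*-expectation of its children.
At expiry t=4: V(4,0)=368.4052, V(4,1)=325.6919, V(4,2)=229.2635, V(4,3)=11.5689, V(4,4)=0.0000
Node (3,0) S=51.4618: V=(p*·325.6919+(1−p*)·368.4052)/1.06=328.1326; Δ=(325.6919−368.4052)/(76.6781−33.9648)=-1.0000; B=V−Δ·S=379.5943
Node (3,1) S=116.1789: V=(p*·229.2635+(1−p*)·325.6919)/1.06=263.4155; Δ=(229.2635−325.6919)/(173.1065−76.6781)=-1.0000; B=V−Δ·S=379.5943
Node (3,2) S=262.2826: V=(p*·11.5689+(1−p*)·229.2635)/1.06=117.3117; Δ=(11.5689−229.2635)/(390.8011−173.1065)=-1.0000; B=V−Δ·S=379.5943
Node (3,3) S=592.1229: V=(p*·0.0000+(1−p*)·11.5689)/1.06=5.6543; Δ=(0.0000−11.5689)/(882.2631−390.8011)=-0.0235; B=V−Δ·S=19.5927
Node (2,0) S=77.9724: V=(p*·263.4155+(1−p*)·328.1326)/1.06=280.1355; Δ=(263.4155−328.1326)/(116.1789−51.4618)=-1.0000; B=V−Δ·S=358.1079
Node (2,1) S=176.0286: V=(p*·117.3117+(1−p*)·263.4155)/1.06=182.0793; Δ=(117.3117−263.4155)/(262.2826−116.1789)=-1.0000; B=V−Δ·S=358.1079
Node (2,2) S=397.3979: V=(p*·5.6543+(1−p*)·117.3117)/1.06=59.9065; Δ=(5.6543−117.3117)/(592.1229−262.2826)=-0.3385; B=V−Δ·S=194.4336
Node (1,0) S=118.1400: V=(p*·182.0793+(1−p*)·280.1355)/1.06=219.6976; Δ=(182.0793−280.1355)/(176.0286−77.9724)=-1.0000; B=V−Δ·S=337.8376
Node (1,1) S=266.7100: V=(p*·59.9065+(1−p*)·182.0793)/1.06=116.2272; Δ=(59.9065−182.0793)/(397.3979−176.0286)=-0.5519; B=V−Δ·S=263.4233
Node (0,0) S=179.0000: V=(p*·116.2272+(1−p*)·219.6976)/1.06=160.2192; Δ=(116.2272−219.6976)/(266.7100−118.1400)=-0.6964; B=V−Δ·S=284.8823
Self-financing check: at every node Δ·S+B equals the discounted successor values.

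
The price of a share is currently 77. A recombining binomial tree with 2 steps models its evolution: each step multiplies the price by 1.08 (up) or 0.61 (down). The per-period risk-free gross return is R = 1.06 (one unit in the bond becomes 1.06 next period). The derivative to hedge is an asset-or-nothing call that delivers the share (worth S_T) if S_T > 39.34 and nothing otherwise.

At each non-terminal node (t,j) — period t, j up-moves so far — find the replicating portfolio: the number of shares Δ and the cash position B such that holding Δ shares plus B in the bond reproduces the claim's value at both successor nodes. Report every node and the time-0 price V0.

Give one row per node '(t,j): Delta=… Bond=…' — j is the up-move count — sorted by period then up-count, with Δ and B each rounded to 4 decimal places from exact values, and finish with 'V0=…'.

(0,0): Delta=1.0318 Bond=-2.4934
(1,0): Delta=2.2979 Bond=-62.1113
(1,1): Delta=1.0000 Bond=0.0000
V0=76.9538

The replicating-portfolio and risk-neutral prices coincide; use p* = (1.06−0.61)/(1.08−0.61) = 0.9574 for the latter.
Terminal values V(2,·): V(2,0)=0.0000, V(2,1)=50.7276, V(2,2)=89.8128
  t=1,j=0: stock 46.9700 → up 50.7276 (V=50.7276), down 28.6517 (V=0.0000). Price 45.8198; hedge Δ=2.2979, bond B=-62.1113.
  t=1,j=1: stock 83.1600 → up 89.8128 (V=89.8128), down 50.7276 (V=50.7276). Price 83.1600; hedge Δ=1.0000, bond B=0.0000.
  t=0,j=0: stock 77.0000 → up 83.1600 (V=83.1600), down 46.9700 (V=45.8198). Price 76.9538; hedge Δ=1.0318, bond B=-2.4934.
Each (Δ,B) replicates both successor values, so the strategy is self-financing and V0 is arbitrage-free.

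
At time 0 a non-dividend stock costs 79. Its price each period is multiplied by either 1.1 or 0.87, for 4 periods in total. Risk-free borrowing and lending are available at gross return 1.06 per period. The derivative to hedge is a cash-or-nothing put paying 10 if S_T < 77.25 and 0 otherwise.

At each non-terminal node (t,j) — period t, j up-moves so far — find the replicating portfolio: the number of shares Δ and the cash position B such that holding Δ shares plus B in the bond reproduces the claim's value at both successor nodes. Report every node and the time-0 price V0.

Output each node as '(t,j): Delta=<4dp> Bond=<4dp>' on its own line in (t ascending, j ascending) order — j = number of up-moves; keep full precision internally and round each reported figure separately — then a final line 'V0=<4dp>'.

(0,0): Delta=-0.1645 Bond=14.1234
(1,0): Delta=-0.3842 Bond=30.0695
(1,1): Delta=-0.1279 Bond=11.7921
(2,0): Delta=0.0000 Bond=8.9000
(2,1): Delta=-0.4482 Bond=36.7103
(2,2): Delta=-0.0746 Bond=7.4026
(3,0): Delta=0.0000 Bond=9.4340
(3,1): Delta=0.0000 Bond=9.4340
(3,2): Delta=-0.5228 Bond=45.1189
(3,3): Delta=0.0000 Bond=0.0000
V0=1.1259

Risk-neutral probability p* = (R−d)/(u−d) = (1.06−0.87)/(1.1−0.87) = 0.8261.
At expiry t=4: V(4,0)=10.0000, V(4,1)=10.0000, V(4,2)=10.0000, V(4,3)=0.0000, V(4,4)=0.0000
  t=3,j=0: stock 52.0217 → up 57.2239 (V=10.0000), down 45.2589 (V=10.0000). Price 9.4340; hedge Δ=0.0000, bond B=9.4340.
  t=3,j=1: stock 65.7746 → up 72.3521 (V=10.0000), down 57.2239 (V=10.0000). Price 9.4340; hedge Δ=0.0000, bond B=9.4340.
  t=3,j=2: stock 83.1633 → up 91.4796 (V=0.0000), down 72.3521 (V=10.0000). Price 1.6407; hedge Δ=-0.5228, bond B=45.1189.
  t=3,j=3: stock 105.1490 → up 115.6639 (V=0.0000), down 91.4796 (V=0.0000). Price 0.0000; hedge Δ=0.0000, bond B=0.0000.
  t=2,j=0: stock 59.7951 → up 65.7746 (V=9.4340), down 52.0217 (V=9.4340). Price 8.9000; hedge Δ=0.0000, bond B=8.9000.
  t=2,j=1: stock 75.6030 → up 83.1633 (V=1.6407), down 65.7746 (V=9.4340). Price 2.8265; hedge Δ=-0.4482, bond B=36.7103.
  t=2,j=2: stock 95.5900 → up 105.1490 (V=0.0000), down 83.1633 (V=1.6407). Price 0.2692; hedge Δ=-0.0746, bond B=7.4026.
  t=1,j=0: stock 68.7300 → up 75.6030 (V=2.8265), down 59.7951 (V=8.9000). Price 3.6629; hedge Δ=-0.3842, bond B=30.0695.
  t=1,j=1: stock 86.9000 → up 95.5900 (V=0.2692), down 75.6030 (V=2.8265). Price 0.6735; hedge Δ=-0.1279, bond B=11.7921.
  t=0,j=0: stock 79.0000 → up 86.9000 (V=0.6735), down 68.7300 (V=3.6629). Price 1.1259; hedge Δ=-0.1645, bond B=14.1234.
Check: Δ(0,0)·S0 + B(0,0) = 1.1259 = V0.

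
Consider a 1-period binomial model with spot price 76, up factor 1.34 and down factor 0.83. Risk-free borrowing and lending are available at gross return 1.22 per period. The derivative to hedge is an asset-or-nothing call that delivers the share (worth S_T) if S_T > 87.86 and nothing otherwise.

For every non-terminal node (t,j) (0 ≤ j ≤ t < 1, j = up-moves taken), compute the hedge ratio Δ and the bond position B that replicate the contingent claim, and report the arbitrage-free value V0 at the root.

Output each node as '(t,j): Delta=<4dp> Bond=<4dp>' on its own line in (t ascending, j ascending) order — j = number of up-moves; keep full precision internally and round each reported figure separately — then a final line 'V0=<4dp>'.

(0,0): Delta=2.6275 Bond=-135.8521
V0=63.8341

Risk-neutral probability p* = (R−d)/(u−d) = (1.22−0.83)/(1.34−0.83) = 0.7647.
Payoff layer (t=1): V(1,0)=0.0000, V(1,1)=101.8400
Node (0,0) S=76.0000: V=(p*·101.8400+(1−p*)·0.0000)/1.22=63.8341; Δ=(101.8400−0.0000)/(101.8400−63.0800)=2.6275; B=V−Δ·S=-135.8521
Each (Δ,B) replicates both successor values, so the strategy is self-financing and V0 is arbitrage-free.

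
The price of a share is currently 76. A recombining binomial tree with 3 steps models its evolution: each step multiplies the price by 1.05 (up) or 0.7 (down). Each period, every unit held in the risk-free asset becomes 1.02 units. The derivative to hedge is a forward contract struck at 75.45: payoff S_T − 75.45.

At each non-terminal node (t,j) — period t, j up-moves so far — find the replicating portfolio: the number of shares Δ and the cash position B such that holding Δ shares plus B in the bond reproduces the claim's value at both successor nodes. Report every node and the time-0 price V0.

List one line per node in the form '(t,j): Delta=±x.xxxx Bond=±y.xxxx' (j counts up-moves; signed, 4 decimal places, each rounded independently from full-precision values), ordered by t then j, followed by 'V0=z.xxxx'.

(0,0): Delta=1.0000 Bond=-71.0982
(1,0): Delta=1.0000 Bond=-72.5202
(1,1): Delta=1.0000 Bond=-72.5202
(2,0): Delta=1.0000 Bond=-73.9706
(2,1): Delta=1.0000 Bond=-73.9706
(2,2): Delta=1.0000 Bond=-73.9706
V0=4.9018

Since d<R<u, set p* = (R−d)/(u−d) = 0.9143; price each node as the discounted p*-expectation of its children.
Terminal payoffs: V(3,0)=-49.3820, V(3,1)=-36.3480, V(3,2)=-16.7970, V(3,3)=12.5295
(2,0): S=37.2400. Δ = (V_up−V_dn)/(S_up−S_dn) = (-36.3480−-49.3820)/(39.1020−26.0680) = 1.0000. V = [p*·-36.3480 + (1−p*)·-49.3820]/1.02 = -36.7306. B = V − Δ·S = -73.9706.
(2,1): S=55.8600. Δ = (V_up−V_dn)/(S_up−S_dn) = (-16.7970−-36.3480)/(58.6530−39.1020) = 1.0000. V = [p*·-16.7970 + (1−p*)·-36.3480]/1.02 = -18.1106. B = V − Δ·S = -73.9706.
(2,2): S=83.7900. Δ = (V_up−V_dn)/(S_up−S_dn) = (12.5295−-16.7970)/(87.9795−58.6530) = 1.0000. V = [p*·12.5295 + (1−p*)·-16.7970]/1.02 = 9.8194. B = V − Δ·S = -73.9706.
(1,0): S=53.2000. Δ = (V_up−V_dn)/(S_up−S_dn) = (-18.1106−-36.7306)/(55.8600−37.2400) = 1.0000. V = [p*·-18.1106 + (1−p*)·-36.7306]/1.02 = -19.3202. B = V − Δ·S = -72.5202.
(1,1): S=79.8000. Δ = (V_up−V_dn)/(S_up−S_dn) = (9.8194−-18.1106)/(83.7900−55.8600) = 1.0000. V = [p*·9.8194 + (1−p*)·-18.1106]/1.02 = 7.2798. B = V − Δ·S = -72.5202.
(0,0): S=76.0000. Δ = (V_up−V_dn)/(S_up−S_dn) = (7.2798−-19.3202)/(79.8000−53.2000) = 1.0000. V = [p*·7.2798 + (1−p*)·-19.3202]/1.02 = 4.9018. B = V − Δ·S = -71.0982.
Self-financing check: at every node Δ·S+B equals the discounted successor values.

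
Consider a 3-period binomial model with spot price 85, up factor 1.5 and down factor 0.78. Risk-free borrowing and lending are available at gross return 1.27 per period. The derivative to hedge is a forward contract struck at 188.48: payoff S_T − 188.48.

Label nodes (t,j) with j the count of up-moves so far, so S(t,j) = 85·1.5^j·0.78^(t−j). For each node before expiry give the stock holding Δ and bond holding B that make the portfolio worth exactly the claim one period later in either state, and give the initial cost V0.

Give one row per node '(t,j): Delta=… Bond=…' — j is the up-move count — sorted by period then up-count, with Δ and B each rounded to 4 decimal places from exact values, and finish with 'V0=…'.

(0,0): Delta=1.0000 Bond=-92.0140
(1,0): Delta=1.0000 Bond=-116.8578
(1,1): Delta=1.0000 Bond=-116.8578
(2,0): Delta=1.0000 Bond=-148.4094
(2,1): Delta=1.0000 Bond=-148.4094
(2,2): Delta=1.0000 Bond=-148.4094
V0=-7.0140

No-arbitrage ⇒ martingale measure with p* = (R−d)/(u−d) = 0.6806.
Terminal payoffs: V(3,0)=-148.1431, V(3,1)=-110.9090, V(3,2)=-39.3050, V(3,3)=98.3950
(2,0): S=51.7140. Δ = (V_up−V_dn)/(S_up−S_dn) = (-110.9090−-148.1431)/(77.5710−40.3369) = 1.0000. V = [p*·-110.9090 + (1−p*)·-148.1431]/1.27 = -96.6954. B = V − Δ·S = -148.4094.
(2,1): S=99.4500. Δ = (V_up−V_dn)/(S_up−S_dn) = (-39.3050−-110.9090)/(149.1750−77.5710) = 1.0000. V = [p*·-39.3050 + (1−p*)·-110.9090]/1.27 = -48.9594. B = V − Δ·S = -148.4094.
(2,2): S=191.2500. Δ = (V_up−V_dn)/(S_up−S_dn) = (98.3950−-39.3050)/(286.8750−149.1750) = 1.0000. V = [p*·98.3950 + (1−p*)·-39.3050]/1.27 = 42.8406. B = V − Δ·S = -148.4094.
(1,0): S=66.3000. Δ = (V_up−V_dn)/(S_up−S_dn) = (-48.9594−-96.6954)/(99.4500−51.7140) = 1.0000. V = [p*·-48.9594 + (1−p*)·-96.6954]/1.27 = -50.5578. B = V − Δ·S = -116.8578.
(1,1): S=127.5000. Δ = (V_up−V_dn)/(S_up−S_dn) = (42.8406−-48.9594)/(191.2500−99.4500) = 1.0000. V = [p*·42.8406 + (1−p*)·-48.9594]/1.27 = 10.6422. B = V − Δ·S = -116.8578.
(0,0): S=85.0000. Δ = (V_up−V_dn)/(S_up−S_dn) = (10.6422−-50.5578)/(127.5000−66.3000) = 1.0000. V = [p*·10.6422 + (1−p*)·-50.5578]/1.27 = -7.0140. B = V − Δ·S = -92.0140.
The time-0 hedge costs -7.0140, which is the no-arbitrage price.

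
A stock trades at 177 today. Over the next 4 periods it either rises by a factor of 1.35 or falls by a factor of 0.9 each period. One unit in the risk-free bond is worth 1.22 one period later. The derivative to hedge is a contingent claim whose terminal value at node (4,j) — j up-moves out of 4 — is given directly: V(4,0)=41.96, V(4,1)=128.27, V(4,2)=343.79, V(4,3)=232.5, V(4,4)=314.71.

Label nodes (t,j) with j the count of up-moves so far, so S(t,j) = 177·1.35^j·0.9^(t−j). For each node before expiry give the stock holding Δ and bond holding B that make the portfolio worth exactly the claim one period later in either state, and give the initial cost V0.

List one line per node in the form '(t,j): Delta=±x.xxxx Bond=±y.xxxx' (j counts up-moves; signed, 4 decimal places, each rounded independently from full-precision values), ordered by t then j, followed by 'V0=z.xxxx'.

Since d<R<u, set p* = (R−d)/(u−d) = 0.7111; price each node as the discounted p*-expectation of its children.
Terminal values V(4,·): V(4,0)=41.9600, V(4,1)=128.2700, V(4,2)=343.7900, V(4,3)=232.5000, V(4,4)=314.7100
(3,0): S=129.0330. Δ = (V_up−V_dn)/(S_up−S_dn) = (128.2700−41.9600)/(174.1946−116.1297) = 1.4864. V = [p*·128.2700 + (1−p*)·41.9600]/1.22 = 84.7016. B = V − Δ·S = -107.0984.
(3,1): S=193.5495. Δ = (V_up−V_dn)/(S_up−S_dn) = (343.7900−128.2700)/(261.2918−174.1946) = 2.4745. V = [p*·343.7900 + (1−p*)·128.2700]/1.22 = 230.7612. B = V − Δ·S = -248.1721.
(3,2): S=290.3243. Δ = (V_up−V_dn)/(S_up−S_dn) = (232.5000−343.7900)/(391.9377−261.2918) = -0.8518. V = [p*·232.5000 + (1−p*)·343.7900]/1.22 = 216.9266. B = V − Δ·S = 464.2377.
(3,3): S=435.4864. Δ = (V_up−V_dn)/(S_up−S_dn) = (314.7100−232.5000)/(587.9066−391.9377) = 0.4195. V = [p*·314.7100 + (1−p*)·232.5000]/1.22 = 238.4922. B = V − Δ·S = 55.8033.
(2,0): S=143.3700. Δ = (V_up−V_dn)/(S_up−S_dn) = (230.7612−84.7016)/(193.5495−129.0330) = 2.2639. V = [p*·230.7612 + (1−p*)·84.7016]/1.22 = 154.5625. B = V − Δ·S = -170.0143.
(2,1): S=215.0550. Δ = (V_up−V_dn)/(S_up−S_dn) = (216.9266−230.7612)/(290.3243−193.5495) = -0.1430. V = [p*·216.9266 + (1−p*)·230.7612]/1.22 = 181.0846. B = V − Δ·S = 211.8282.
(2,2): S=322.5825. Δ = (V_up−V_dn)/(S_up−S_dn) = (238.4922−216.9266)/(435.4864−290.3243) = 0.1486. V = [p*·238.4922 + (1−p*)·216.9266]/1.22 = 190.3788. B = V − Δ·S = 142.4553.
(1,0): S=159.3000. Δ = (V_up−V_dn)/(S_up−S_dn) = (181.0846−154.5625)/(215.0550−143.3700) = 0.3700. V = [p*·181.0846 + (1−p*)·154.5625]/1.22 = 142.1497. B = V − Δ·S = 83.2116.
(1,1): S=238.9500. Δ = (V_up−V_dn)/(S_up−S_dn) = (190.3788−181.0846)/(322.5825−215.0550) = 0.0864. V = [p*·190.3788 + (1−p*)·181.0846]/1.22 = 153.8474. B = V − Δ·S = 133.1937.
(0,0): S=177.0000. Δ = (V_up−V_dn)/(S_up−S_dn) = (153.8474−142.1497)/(238.9500−159.3000) = 0.1469. V = [p*·153.8474 + (1−p*)·142.1497]/1.22 = 123.3345. B = V − Δ·S = 97.3397.
The time-0 hedge costs 123.3345, which is the no-arbitrage price.

(0,0): Delta=0.1469 Bond=97.3397
(1,0): Delta=0.3700 Bond=83.2116
(1,1): Delta=0.0864 Bond=133.1937
(2,0): Delta=2.2639 Bond=-170.0143
(2,1): Delta=-0.1430 Bond=211.8282
(2,2): Delta=0.1486 Bond=142.4553
(3,0): Delta=1.4864 Bond=-107.0984
(3,1): Delta=2.4745 Bond=-248.1721
(3,2): Delta=-0.8518 Bond=464.2377
(3,3): Delta=0.4195 Bond=55.8033
V0=123.3345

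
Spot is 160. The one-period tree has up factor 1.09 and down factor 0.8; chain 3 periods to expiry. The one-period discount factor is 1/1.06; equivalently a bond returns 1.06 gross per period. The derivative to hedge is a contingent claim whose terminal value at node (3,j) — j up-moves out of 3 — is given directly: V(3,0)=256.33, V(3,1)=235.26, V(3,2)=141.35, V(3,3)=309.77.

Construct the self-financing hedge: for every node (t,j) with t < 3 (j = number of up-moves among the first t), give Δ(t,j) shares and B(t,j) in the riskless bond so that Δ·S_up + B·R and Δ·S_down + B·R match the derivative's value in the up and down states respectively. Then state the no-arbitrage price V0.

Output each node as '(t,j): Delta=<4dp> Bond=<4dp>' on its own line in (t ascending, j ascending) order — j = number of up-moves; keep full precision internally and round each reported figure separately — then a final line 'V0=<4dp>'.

Risk-neutral probability p* = (R−d)/(u−d) = (1.06−0.8)/(1.09−0.8) = 0.8966.
Terminal payoffs: V(3,0)=256.3300, V(3,1)=235.2600, V(3,2)=141.3500, V(3,3)=309.7700
Node (2,0) S=102.4000: V=(p*·235.2600+(1−p*)·256.3300)/1.06=223.9997; Δ=(235.2600−256.3300)/(111.6160−81.9200)=-0.7095; B=V−Δ·S=296.6548
Node (2,1) S=139.5200: V=(p*·141.3500+(1−p*)·235.2600)/1.06=142.5140; Δ=(141.3500−235.2600)/(152.0768−111.6160)=-2.3210; B=V−Δ·S=466.3416
Node (2,2) S=190.0960: V=(p*·309.7700+(1−p*)·141.3500)/1.06=275.7993; Δ=(309.7700−141.3500)/(207.2046−152.0768)=3.0551; B=V−Δ·S=-304.9593
Node (1,0) S=128.0000: V=(p*·142.5140+(1−p*)·223.9997)/1.06=142.3996; Δ=(142.5140−223.9997)/(139.5200−102.4000)=-2.1952; B=V−Δ·S=423.3847
Node (1,1) S=174.4000: V=(p*·275.7993+(1−p*)·142.5140)/1.06=247.1803; Δ=(275.7993−142.5140)/(190.0960−139.5200)=2.6353; B=V−Δ·S=-212.4241
Node (0,0) S=160.0000: V=(p*·247.1803+(1−p*)·142.3996)/1.06=222.9632; Δ=(247.1803−142.3996)/(174.4000−128.0000)=2.2582; B=V−Δ·S=-138.3498
Check: Δ(0,0)·S0 + B(0,0) = 222.9632 = V0.

(0,0): Delta=2.2582 Bond=-138.3498
(1,0): Delta=-2.1952 Bond=423.3847
(1,1): Delta=2.6353 Bond=-212.4241
(2,0): Delta=-0.7095 Bond=296.6548
(2,1): Delta=-2.3210 Bond=466.3416
(2,2): Delta=3.0551 Bond=-304.9593
V0=222.9632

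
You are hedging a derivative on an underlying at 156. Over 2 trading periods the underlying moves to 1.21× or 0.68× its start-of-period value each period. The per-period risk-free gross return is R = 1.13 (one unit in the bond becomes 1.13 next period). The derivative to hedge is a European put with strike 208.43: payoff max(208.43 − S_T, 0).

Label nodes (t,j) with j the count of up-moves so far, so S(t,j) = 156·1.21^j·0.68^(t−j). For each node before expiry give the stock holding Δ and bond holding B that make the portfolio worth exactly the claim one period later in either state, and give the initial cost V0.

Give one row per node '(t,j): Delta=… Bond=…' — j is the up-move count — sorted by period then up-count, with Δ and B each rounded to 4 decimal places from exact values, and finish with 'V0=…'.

No-arbitrage ⇒ martingale measure with p* = (R−d)/(u−d) = 0.8491.
At expiry t=2: V(2,0)=136.2956, V(2,1)=80.0732, V(2,2)=0.0000
Node (1,0) S=106.0800: V=(p*·80.0732+(1−p*)·136.2956)/1.13=78.3713; Δ=(80.0732−136.2956)/(128.3568−72.1344)=-1.0000; B=V−Δ·S=184.4513
Node (1,1) S=188.7600: V=(p*·0.0000+(1−p*)·80.0732)/1.13=10.6960; Δ=(0.0000−80.0732)/(228.3996−128.3568)=-0.8004; B=V−Δ·S=161.7775
Node (0,0) S=156.0000: V=(p*·10.6960+(1−p*)·78.3713)/1.13=18.5055; Δ=(10.6960−78.3713)/(188.7600−106.0800)=-0.8185; B=V−Δ·S=146.1947
Root portfolio cost Δ·156+B reproduces V0=18.5055.

(0,0): Delta=-0.8185 Bond=146.1947
(1,0): Delta=-1.0000 Bond=184.4513
(1,1): Delta=-0.8004 Bond=161.7775
V0=18.5055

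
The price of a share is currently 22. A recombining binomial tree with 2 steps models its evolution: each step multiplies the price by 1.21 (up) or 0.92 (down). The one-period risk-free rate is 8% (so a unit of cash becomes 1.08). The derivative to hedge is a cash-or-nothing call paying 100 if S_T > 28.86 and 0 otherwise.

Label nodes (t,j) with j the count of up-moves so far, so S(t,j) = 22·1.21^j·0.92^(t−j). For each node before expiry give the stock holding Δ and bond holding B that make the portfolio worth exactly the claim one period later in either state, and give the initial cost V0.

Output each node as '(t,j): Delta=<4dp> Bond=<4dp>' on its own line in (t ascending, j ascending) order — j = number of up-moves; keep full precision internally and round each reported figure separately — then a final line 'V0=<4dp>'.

(0,0): Delta=8.0071 Bond=-150.0598
(1,0): Delta=0.0000 Bond=0.0000
(1,1): Delta=12.9537 Bond=-293.7420
V0=26.0974

Under the risk-neutral measure, an up-move has probability p* = (R−d)/(u−d) = 0.5517 and values discount at R = 1.08.
Terminal values V(2,·): V(2,0)=0.0000, V(2,1)=0.0000, V(2,2)=100.0000
(1,0): S=20.2400. Δ = (V_up−V_dn)/(S_up−S_dn) = (0.0000−0.0000)/(24.4904−18.6208) = 0.0000. V = [p*·0.0000 + (1−p*)·0.0000]/1.08 = 0.0000. B = V − Δ·S = 0.0000.
(1,1): S=26.6200. Δ = (V_up−V_dn)/(S_up−S_dn) = (100.0000−0.0000)/(32.2102−24.4904) = 12.9537. V = [p*·100.0000 + (1−p*)·0.0000]/1.08 = 51.0856. B = V − Δ·S = -293.7420.
(0,0): S=22.0000. Δ = (V_up−V_dn)/(S_up−S_dn) = (51.0856−0.0000)/(26.6200−20.2400) = 8.0071. V = [p*·51.0856 + (1−p*)·0.0000]/1.08 = 26.0974. B = V − Δ·S = -150.0598.
The time-0 hedge costs 26.0974, which is the no-arbitrage price.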